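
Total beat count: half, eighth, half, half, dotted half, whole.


Let's work it out.
Beat values:
  half = 2 beats
  eighth = 0.5 beats
  half = 2 beats
  half = 2 beats
  dotted half = 3 beats
  whole = 4 beats
Sum = 2 + 0.5 + 2 + 2 + 3 + 4
= 13.5 beats


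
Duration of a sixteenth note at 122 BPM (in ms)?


One quarter-note beat = 60000 / BPM = 60000 / 122 ms
Sixteenth note = 1/4 × quarter note
Duration = 1/4 × 60000 / 122 = 15000 / 122
= 123.0 ms


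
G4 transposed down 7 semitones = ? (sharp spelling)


G4: chromatic position 7 in octave 4 → absolute = 4×12 + 7 = 55
Transpose down 7: 55 - 7 = 48
48 = 4×12 + 0 → C in octave 4
Result = C4


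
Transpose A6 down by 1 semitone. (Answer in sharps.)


Solution.
A6: chromatic position 9 in octave 6 → absolute = 6×12 + 9 = 81
Transpose down 1: 81 - 1 = 80
80 = 6×12 + 8 → G# in octave 6
Result = G#6


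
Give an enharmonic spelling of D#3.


Enharmonic notes sound the same pitch but are spelled with different letter names
D# and Eb name the same pitch class
= Eb3


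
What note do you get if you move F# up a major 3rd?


major 3rd: 3 letter names, 4 semitones
Letter: F + 2 → A
Pitch: F# + 4 semitones, spelled as an A → A#
= A#


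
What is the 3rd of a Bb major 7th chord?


Major 7th chord = root + major 3rd + perfect 5th + major 7th
Seventh chords stack in thirds, so the letter names are B-D-F-A
Root: Bb
Major 3rd above Bb: D
Perfect 5th above Bb: F
Major 7th above Bb: A
The 3rd = D


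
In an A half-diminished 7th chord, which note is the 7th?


Let's work it out.
Half-diminished 7th chord = root + minor 3rd + diminished 5th + minor 7th
Seventh chords stack in thirds, so the letter names are A-C-E-G
Root: A
Minor 3rd above A: C
Diminished 5th above A: Eb
Minor 7th above A: G
The 7th = G


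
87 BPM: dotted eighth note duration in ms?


Step by step:
One quarter-note beat = 60000 / BPM = 60000 / 87 ms
Dotted eighth note = 3/4 × quarter note
Duration = 3/4 × 60000 / 87 = 45000 / 87
= 517.2 ms


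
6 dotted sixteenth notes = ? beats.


Working:
Base sixteenth note = 1/4 beats
Dot 1 adds half the previous value: +1/8
One dotted sixteenth = 1/4 + 1/8 = 3/8
6 of them = 6 × 3/8 = 9/4
= 9/4 beats


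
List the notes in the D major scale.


Step by step:
Major scale pattern: W-W-H-W-W-W-H (2-2-1-2-2-2-1 semitones)
Starting from D:
  D + 2 semitones → E
  E + 2 semitones → F#
  F# + 1 semitone → G
  G + 2 semitones → A
  A + 2 semitones → B
  B + 2 semitones → C#
  C# + 1 semitone → D
Scale = D E F# G A B C#


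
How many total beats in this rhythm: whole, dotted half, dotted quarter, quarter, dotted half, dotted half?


Solution.
Beat values:
  whole = 4 beats
  dotted half = 3 beats
  dotted quarter = 1.5 beats
  quarter = 1 beat
  dotted half = 3 beats
  dotted half = 3 beats
Sum = 4 + 3 + 1.5 + 1 + 3 + 3
= 15.5 beats


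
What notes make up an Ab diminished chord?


Diminished triad = root + minor 3rd (3 semitones) + diminished 5th (6 semitones)
A triad on Ab stacks thirds, so the chord tones use letter names A-C-E
Root: Ab
Minor 3rd above Ab: Cb
Diminished 5th above Ab: Ebb
Chord = Ab Cb Ebb


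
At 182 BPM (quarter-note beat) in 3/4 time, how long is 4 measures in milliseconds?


Step by step:
Quarter-note beat duration = 60000 / 182 ms
Beats per measure (3/4) = 3
One measure = 3 × 60000 / 182 = 180000 / 182 ms
4 measures = 4 × 180000 / 182 = 720000 / 182
= 3956.0 ms


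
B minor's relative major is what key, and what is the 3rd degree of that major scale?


Let's work it out.
The relative major shares the key signature and is a minor 3rd above the minor tonic
A minor 3rd above B is D
→ relative major of B minor is D major
D major scale: D E F# G A B C#
= D major; 3rd degree = F#


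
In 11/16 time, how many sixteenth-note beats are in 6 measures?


Let's work it out.
Time signature 11/16: the bottom number 16 means the sixteenth note gets one count
The top number 11 means 11 sixteenth-note beats per measure
Total = 11 × 6 measures
= 66 sixteenth-note beats


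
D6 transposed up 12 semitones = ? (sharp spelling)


Step by step:
D6: chromatic position 2 in octave 6 → absolute = 6×12 + 2 = 74
Transpose up 12: 74 + 12 = 86
86 = 7×12 + 2 → D in octave 7
Result = D7


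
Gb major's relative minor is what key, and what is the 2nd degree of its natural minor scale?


Working:
The relative minor shares the major's key signature and starts on its 6th degree
6th degree = a major 6th above the tonic; a major 6th above Gb is Eb
→ relative minor of Gb major is Eb minor
Eb natural minor scale: Eb F Gb Ab Bb Cb Db
= Eb minor; 2nd degree = F


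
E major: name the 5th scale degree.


Reasoning:
Major scale pattern: W-W-H-W-W-W-H (2-2-1-2-2-2-1 semitones)
Starting from E:
  E + 2 semitones → F#
  F# + 2 semitones → G#
  G# + 1 semitone → A
  A + 2 semitones → B
  B + 2 semitones → C#
  C# + 2 semitones → D#
  D# + 1 semitone → E
Scale: E F# G# A B C# D#
Degree 5 = B


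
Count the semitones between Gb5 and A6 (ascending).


Absolute semitone position = octave×12 + chromatic position
Gb5: 5×12 + 6 = 66
A6: 6×12 + 9 = 81
Difference = 81 - 66 = 15
= 15 semitones


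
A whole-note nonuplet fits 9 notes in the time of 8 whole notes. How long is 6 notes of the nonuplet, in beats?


Let's work it out.
Nonuplet: 9 notes occupy the space of 8 whole notes
Space = 8 × 4 = 32 beats
Each nonuplet note = 32 / 9 = 32/9 beats
6 notes = 6 × 32/9 = 64/3
= 64/3 beats


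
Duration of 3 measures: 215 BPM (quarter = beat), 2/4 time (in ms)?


Quarter-note beat duration = 60000 / 215 ms
Beats per measure (2/4) = 2
One measure = 2 × 60000 / 215 = 120000 / 215 ms
3 measures = 3 × 120000 / 215 = 360000 / 215
= 1674.4 ms


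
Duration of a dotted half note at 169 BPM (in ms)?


Working:
One quarter-note beat = 60000 / BPM = 60000 / 169 ms
Dotted half note = 3 × quarter note
Duration = 3 × 60000 / 169 = 180000 / 169
= 1065.1 ms


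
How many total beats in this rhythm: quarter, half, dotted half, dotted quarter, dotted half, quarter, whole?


Step by step:
Beat values:
  quarter = 1 beat
  half = 2 beats
  dotted half = 3 beats
  dotted quarter = 1.5 beats
  dotted half = 3 beats
  quarter = 1 beat
  whole = 4 beats
Sum = 1 + 2 + 3 + 1.5 + 3 + 1 + 4
= 15.5 beats


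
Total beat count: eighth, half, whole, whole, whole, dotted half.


Step by step:
Beat values:
  eighth = 0.5 beats
  half = 2 beats
  whole = 4 beats
  whole = 4 beats
  whole = 4 beats
  dotted half = 3 beats
Sum = 0.5 + 2 + 4 + 4 + 4 + 3
= 17.5 beats


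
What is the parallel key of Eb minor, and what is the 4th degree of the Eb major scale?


Parallel keys share the same tonic but differ in mode
Eb minor → parallel is Eb major
Eb major scale: Eb F G Ab Bb C D
= Eb major; 4th degree = Ab


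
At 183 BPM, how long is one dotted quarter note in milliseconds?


Working:
One quarter-note beat = 60000 / BPM = 60000 / 183 ms
Dotted quarter note = 3/2 × quarter note
Duration = 3/2 × 60000 / 183 = 90000 / 183
= 491.8 ms


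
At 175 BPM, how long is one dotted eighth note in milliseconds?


Working:
One quarter-note beat = 60000 / BPM = 60000 / 175 ms
Dotted eighth note = 3/4 × quarter note
Duration = 3/4 × 60000 / 175 = 45000 / 175
= 257.1 ms


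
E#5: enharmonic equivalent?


Enharmonic notes sound the same pitch but are spelled with different letter names
E# and F name the same pitch class
= F5


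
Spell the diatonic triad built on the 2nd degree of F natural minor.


Solution.
F natural minor scale: F G Ab Bb C Db Eb
Diatonic triad on degree 2 stacks scale notes 2, 4, 6: G Bb Db
G→Bb = 3 semitones; G→Db = 6 semitones → diminished triad
= G Bb Db (diminished)


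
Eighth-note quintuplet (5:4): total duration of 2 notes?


Working:
Quintuplet: 5 notes occupy the space of 4 eighth notes
Space = 4 × 1/2 = 2 beats
Each quintuplet note = 2 / 5 = 2/5 beats
2 notes = 2 × 2/5 = 4/5
= 4/5 beats


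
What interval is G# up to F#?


Step by step:
Letter names: G → F spans 7 letter names → a 7th
Semitones: G# → F# = 10 half-steps
A 7th of 10 semitones is a minor 7th
= minor 7th


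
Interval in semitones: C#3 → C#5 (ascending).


Reasoning:
Absolute semitone position = octave×12 + chromatic position
C#3: 3×12 + 1 = 37
C#5: 5×12 + 1 = 61
Difference = 61 - 37 = 24
= 24 semitones


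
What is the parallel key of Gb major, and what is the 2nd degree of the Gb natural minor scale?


Parallel keys share the same tonic but differ in mode
Gb major → parallel is Gb minor
Gb natural minor scale: Gb Ab Bbb Cb Db Ebb Fb
= Gb minor; 2nd degree = Ab


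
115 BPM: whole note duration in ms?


Solution.
One quarter-note beat = 60000 / BPM = 60000 / 115 ms
Whole note = 4 × quarter note
Duration = 4 × 60000 / 115 = 240000 / 115
= 2087.0 ms


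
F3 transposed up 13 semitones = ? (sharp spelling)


Step by step:
F3: chromatic position 5 in octave 3 → absolute = 3×12 + 5 = 41
Transpose up 13: 41 + 13 = 54
54 = 4×12 + 6 → F# in octave 4
Result = F#4


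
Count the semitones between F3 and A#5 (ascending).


Absolute semitone position = octave×12 + chromatic position
F3: 3×12 + 5 = 41
A#5: 5×12 + 10 = 70
Difference = 70 - 41 = 29
= 29 semitones


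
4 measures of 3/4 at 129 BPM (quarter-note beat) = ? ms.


Quarter-note beat duration = 60000 / 129 ms
Beats per measure (3/4) = 3
One measure = 3 × 60000 / 129 = 180000 / 129 ms
4 measures = 4 × 180000 / 129 = 720000 / 129
= 5581.4 ms


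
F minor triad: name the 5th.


Minor triad = root + minor 3rd (3 semitones) + perfect 5th (7 semitones)
A triad on F stacks thirds, so the chord tones use letter names F-A-C
Root: F
Minor 3rd above F: Ab
Perfect 5th above F: C
The 5th = C


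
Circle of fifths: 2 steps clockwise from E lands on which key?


Working:
Each clockwise step on the circle of fifths moves up a perfect 5th
From E: E → B → F#/Gb
= F#/Gb


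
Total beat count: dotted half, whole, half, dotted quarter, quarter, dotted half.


Solution.
Beat values:
  dotted half = 3 beats
  whole = 4 beats
  half = 2 beats
  dotted quarter = 1.5 beats
  quarter = 1 beat
  dotted half = 3 beats
Sum = 3 + 4 + 2 + 1.5 + 1 + 3
= 14.5 beats


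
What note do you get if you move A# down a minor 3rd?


Solution.
minor 3rd: 3 letter names, 3 semitones
Letter: A - 2 → F
Pitch: A# - 3 semitones, spelled as an F → F##
= F##


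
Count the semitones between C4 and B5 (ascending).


Step by step:
Absolute semitone position = octave×12 + chromatic position
C4: 4×12 + 0 = 48
B5: 5×12 + 11 = 71
Difference = 71 - 48 = 23
= 23 semitones


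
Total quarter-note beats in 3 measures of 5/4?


Step by step:
Time signature 5/4: the bottom number 4 means the quarter note gets one count
The top number 5 means 5 quarter-note beats per measure
Total = 5 × 3 measures
= 15 quarter-note beats


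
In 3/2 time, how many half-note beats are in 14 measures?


Working:
Time signature 3/2: the bottom number 2 means the half note gets one count
The top number 3 means 3 half-note beats per measure
Total = 3 × 14 measures
= 42 half-note beats


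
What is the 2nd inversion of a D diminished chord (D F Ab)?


Step by step:
Root position: D F Ab
2nd inversion: move root and 3rd up an octave
Bass note: Ab
Notes (bottom to top) = Ab D F


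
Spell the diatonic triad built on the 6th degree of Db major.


Reasoning:
Db major scale: Db Eb F Gb Ab Bb C
Diatonic triad on degree 6 stacks scale notes 6, 1, 3: Bb Db F
Bb→Db = 3 semitones; Bb→F = 7 semitones → minor triad
= Bb Db F (minor)


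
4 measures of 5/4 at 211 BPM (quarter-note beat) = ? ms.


Reasoning:
Quarter-note beat duration = 60000 / 211 ms
Beats per measure (5/4) = 5
One measure = 5 × 60000 / 211 = 300000 / 211 ms
4 measures = 4 × 300000 / 211 = 1200000 / 211
= 5687.2 ms


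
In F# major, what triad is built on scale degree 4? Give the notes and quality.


Working:
F# major scale: F# G# A# B C# D# E#
Diatonic triad on degree 4 stacks scale notes 4, 6, 1: B D# F#
B→D# = 4 semitones; B→F# = 7 semitones → major triad
= B D# F# (major)


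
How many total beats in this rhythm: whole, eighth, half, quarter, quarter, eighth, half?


Beat values:
  whole = 4 beats
  eighth = 0.5 beats
  half = 2 beats
  quarter = 1 beat
  quarter = 1 beat
  eighth = 0.5 beats
  half = 2 beats
Sum = 4 + 0.5 + 2 + 1 + 1 + 0.5 + 2
= 11 beats


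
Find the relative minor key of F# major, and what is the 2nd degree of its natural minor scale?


Let's work it out.
The relative minor shares the major's key signature and starts on its 6th degree
6th degree = a major 6th above the tonic; a major 6th above F# is D#
→ relative minor of F# major is D# minor
D# natural minor scale: D# E# F# G# A# B C#
= D# minor; 2nd degree = E#


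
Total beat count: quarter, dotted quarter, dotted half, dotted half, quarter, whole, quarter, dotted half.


Beat values:
  quarter = 1 beat
  dotted quarter = 1.5 beats
  dotted half = 3 beats
  dotted half = 3 beats
  quarter = 1 beat
  whole = 4 beats
  quarter = 1 beat
  dotted half = 3 beats
Sum = 1 + 1.5 + 3 + 3 + 1 + 4 + 1 + 3
= 17.5 beats


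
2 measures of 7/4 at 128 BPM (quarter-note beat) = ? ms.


Quarter-note beat duration = 60000 / 128 ms
Beats per measure (7/4) = 7
One measure = 7 × 60000 / 128 = 420000 / 128 ms
2 measures = 2 × 420000 / 128 = 840000 / 128
= 6562.5 ms


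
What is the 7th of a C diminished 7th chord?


Let's work it out.
Diminished 7th chord = root + minor 3rd + diminished 5th + diminished 7th
Seventh chords stack in thirds, so the letter names are C-E-G-B
Root: C
Minor 3rd above C: Eb
Diminished 5th above C: Gb
Diminished 7th above C: Bbb
The 7th = Bbb


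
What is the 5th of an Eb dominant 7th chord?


Let's work it out.
Dominant 7th chord = root + major 3rd + perfect 5th + minor 7th
Seventh chords stack in thirds, so the letter names are E-G-B-D
Root: Eb
Major 3rd above Eb: G
Perfect 5th above Eb: Bb
Minor 7th above Eb: Db
The 5th = Bb


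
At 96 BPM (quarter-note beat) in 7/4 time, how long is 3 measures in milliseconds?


Quarter-note beat duration = 60000 / 96 ms
Beats per measure (7/4) = 7
One measure = 7 × 60000 / 96 = 420000 / 96 ms
3 measures = 3 × 420000 / 96 = 1260000 / 96
= 13125.0 ms


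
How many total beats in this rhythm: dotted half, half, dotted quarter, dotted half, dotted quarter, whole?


Beat values:
  dotted half = 3 beats
  half = 2 beats
  dotted quarter = 1.5 beats
  dotted half = 3 beats
  dotted quarter = 1.5 beats
  whole = 4 beats
Sum = 3 + 2 + 1.5 + 3 + 1.5 + 4
= 15 beats


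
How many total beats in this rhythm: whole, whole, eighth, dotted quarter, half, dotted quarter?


Step by step:
Beat values:
  whole = 4 beats
  whole = 4 beats
  eighth = 0.5 beats
  dotted quarter = 1.5 beats
  half = 2 beats
  dotted quarter = 1.5 beats
Sum = 4 + 4 + 0.5 + 1.5 + 2 + 1.5
= 13.5 beats


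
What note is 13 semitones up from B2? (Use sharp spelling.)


Step by step:
B2: chromatic position 11 in octave 2 → absolute = 2×12 + 11 = 35
Transpose up 13: 35 + 13 = 48
48 = 4×12 + 0 → C in octave 4
Result = C4


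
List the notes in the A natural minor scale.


Reasoning:
Natural minor scale pattern: W-H-W-W-H-W-W (2-1-2-2-1-2-2 semitones)
Starting from A:
  A + 2 semitones → B
  B + 1 semitone → C
  C + 2 semitones → D
  D + 2 semitones → E
  E + 1 semitone → F
  F + 2 semitones → G
  G + 2 semitones → A
Scale = A B C D E F G


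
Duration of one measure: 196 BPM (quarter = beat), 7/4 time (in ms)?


Let's work it out.
Quarter-note beat duration = 60000 / 196 ms
Beats per measure (7/4) = 7
One measure = 7 × 60000 / 196 = 420000 / 196 ms
= 2142.9 ms


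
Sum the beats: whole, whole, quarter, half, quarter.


Solution.
Beat values:
  whole = 4 beats
  whole = 4 beats
  quarter = 1 beat
  half = 2 beats
  quarter = 1 beat
Sum = 4 + 4 + 1 + 2 + 1
= 12 beats


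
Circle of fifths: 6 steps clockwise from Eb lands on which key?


Each clockwise step on the circle of fifths moves up a perfect 5th
From Eb: Eb → Bb → F → C → G → D → A
= A


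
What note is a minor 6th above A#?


A 6th spans 6 letter names, so from A we land on F
A minor 6th = 8 semitones above A#
Spell F at that pitch: F#
= F#


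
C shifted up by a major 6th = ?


Reasoning:
major 6th: 6 letter names, 9 semitones
Letter: C + 5 → A
Pitch: C + 9 semitones, spelled as an A → A
= A


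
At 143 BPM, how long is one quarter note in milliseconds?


Solution.
One quarter-note beat = 60000 / BPM = 60000 / 143 ms
Duration = 60000 / 143
= 419.6 ms


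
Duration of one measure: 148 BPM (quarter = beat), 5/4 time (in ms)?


Solution.
Quarter-note beat duration = 60000 / 148 ms
Beats per measure (5/4) = 5
One measure = 5 × 60000 / 148 = 300000 / 148 ms
= 2027.0 ms


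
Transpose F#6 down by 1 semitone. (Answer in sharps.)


Step by step:
F#6: chromatic position 6 in octave 6 → absolute = 6×12 + 6 = 78
Transpose down 1: 78 - 1 = 77
77 = 6×12 + 5 → F in octave 6
Result = F6


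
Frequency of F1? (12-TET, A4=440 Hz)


f = 440 × 2^(n/12) where n = semitones from A4
F1: -40 semitones from A4
f = 440 × 2^(-40/12)
f = 43.65 Hz


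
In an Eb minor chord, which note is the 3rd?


Step by step:
Minor triad = root + minor 3rd (3 semitones) + perfect 5th (7 semitones)
A triad on Eb stacks thirds, so the chord tones use letter names E-G-B
Root: Eb
Minor 3rd above Eb: Gb
Perfect 5th above Eb: Bb
The 3rd = Gb


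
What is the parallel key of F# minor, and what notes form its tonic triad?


Step by step:
Parallel keys share the same tonic but differ in mode
F# minor → parallel is F# major
Tonic triad of F# major = F# A# C#
= F# major; triad = F# A# C#


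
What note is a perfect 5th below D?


A 5th spans 5 letter names, so from D we land on G
A perfect 5th = 7 semitones below D
Spell G at that pitch: G
= G


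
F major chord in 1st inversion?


Root position: F A C
1st inversion: move root up an octave
Bass note: A
Notes (bottom to top) = A C F


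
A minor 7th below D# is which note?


A 7th spans 7 letter names, so from D we land on E
A minor 7th = 10 semitones below D#
Spell E at that pitch: E#
= E#


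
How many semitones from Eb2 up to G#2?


Let's work it out.
Absolute semitone position = octave×12 + chromatic position
Eb2: 2×12 + 3 = 27
G#2: 2×12 + 8 = 32
Difference = 32 - 27 = 5
= 5 semitones


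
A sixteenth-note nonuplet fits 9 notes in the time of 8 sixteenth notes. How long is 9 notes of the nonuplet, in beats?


Nonuplet: 9 notes occupy the space of 8 sixteenth notes
Space = 8 × 1/4 = 2 beats
Each nonuplet note = 2 / 9 = 2/9 beats
9 notes = 9 × 2/9 = 2
= 2 beats


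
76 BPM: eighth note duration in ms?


One quarter-note beat = 60000 / BPM = 60000 / 76 ms
Eighth note = 1/2 × quarter note
Duration = 1/2 × 60000 / 76 = 30000 / 76
= 394.7 ms


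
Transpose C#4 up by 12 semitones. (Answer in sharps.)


Let's work it out.
C#4: chromatic position 1 in octave 4 → absolute = 4×12 + 1 = 49
Transpose up 12: 49 + 12 = 61
61 = 5×12 + 1 → C# in octave 5
Result = C#5


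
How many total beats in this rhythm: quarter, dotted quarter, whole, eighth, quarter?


Beat values:
  quarter = 1 beat
  dotted quarter = 1.5 beats
  whole = 4 beats
  eighth = 0.5 beats
  quarter = 1 beat
Sum = 1 + 1.5 + 4 + 0.5 + 1
= 8 beats


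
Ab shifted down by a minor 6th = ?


minor 6th: 6 letter names, 8 semitones
Letter: A - 5 → C
Pitch: Ab - 8 semitones, spelled as a C → C
= C


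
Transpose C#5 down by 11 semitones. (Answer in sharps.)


C#5: chromatic position 1 in octave 5 → absolute = 5×12 + 1 = 61
Transpose down 11: 61 - 11 = 50
50 = 4×12 + 2 → D in octave 4
Result = D4


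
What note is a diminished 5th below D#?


Let's work it out.
A 5th spans 5 letter names, so from D we land on G
A diminished 5th = 6 semitones below D#
Spell G at that pitch: G##
= G##


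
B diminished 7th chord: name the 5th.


Reasoning:
Diminished 7th chord = root + minor 3rd + diminished 5th + diminished 7th
Seventh chords stack in thirds, so the letter names are B-D-F-A
Root: B
Minor 3rd above B: D
Diminished 5th above B: F
Diminished 7th above B: Ab
The 5th = F


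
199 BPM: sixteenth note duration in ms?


Let's work it out.
One quarter-note beat = 60000 / BPM = 60000 / 199 ms
Sixteenth note = 1/4 × quarter note
Duration = 1/4 × 60000 / 199 = 15000 / 199
= 75.4 ms


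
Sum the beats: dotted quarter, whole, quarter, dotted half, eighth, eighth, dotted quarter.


Let's work it out.
Beat values:
  dotted quarter = 1.5 beats
  whole = 4 beats
  quarter = 1 beat
  dotted half = 3 beats
  eighth = 0.5 beats
  eighth = 0.5 beats
  dotted quarter = 1.5 beats
Sum = 1.5 + 4 + 1 + 3 + 0.5 + 0.5 + 1.5
= 12 beats


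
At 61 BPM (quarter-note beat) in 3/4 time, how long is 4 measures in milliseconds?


Reasoning:
Quarter-note beat duration = 60000 / 61 ms
Beats per measure (3/4) = 3
One measure = 3 × 60000 / 61 = 180000 / 61 ms
4 measures = 4 × 180000 / 61 = 720000 / 61
= 11803.3 ms


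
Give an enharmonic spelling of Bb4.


Reasoning:
Enharmonic notes sound the same pitch but are spelled with different letter names
Bb and A# name the same pitch class
= A#4


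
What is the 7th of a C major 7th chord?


Reasoning:
Major 7th chord = root + major 3rd + perfect 5th + major 7th
Seventh chords stack in thirds, so the letter names are C-E-G-B
Root: C
Major 3rd above C: E
Perfect 5th above C: G
Major 7th above C: B
The 7th = B


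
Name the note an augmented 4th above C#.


Solution.
A 4th spans 4 letter names, so from C we land on F
An augmented 4th = 6 semitones above C#
Spell F at that pitch: F##
= F##


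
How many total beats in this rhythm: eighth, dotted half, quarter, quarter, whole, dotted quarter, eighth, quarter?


Step by step:
Beat values:
  eighth = 0.5 beats
  dotted half = 3 beats
  quarter = 1 beat
  quarter = 1 beat
  whole = 4 beats
  dotted quarter = 1.5 beats
  eighth = 0.5 beats
  quarter = 1 beat
Sum = 0.5 + 3 + 1 + 1 + 4 + 1.5 + 0.5 + 1
= 12.5 beats


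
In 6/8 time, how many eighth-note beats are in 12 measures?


Working:
Time signature 6/8: the bottom number 8 means the eighth note gets one count
The top number 6 means 6 eighth-note beats per measure
Total = 6 × 12 measures
= 72 eighth-note beats


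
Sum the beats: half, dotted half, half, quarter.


Working:
Beat values:
  half = 2 beats
  dotted half = 3 beats
  half = 2 beats
  quarter = 1 beat
Sum = 2 + 3 + 2 + 1
= 8 beats


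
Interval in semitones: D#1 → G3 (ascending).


Step by step:
Absolute semitone position = octave×12 + chromatic position
D#1: 1×12 + 3 = 15
G3: 3×12 + 7 = 43
Difference = 43 - 15 = 28
= 28 semitones


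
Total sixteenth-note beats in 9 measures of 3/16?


Reasoning:
Time signature 3/16: the bottom number 16 means the sixteenth note gets one count
The top number 3 means 3 sixteenth-note beats per measure
Total = 3 × 9 measures
= 27 sixteenth-note beats


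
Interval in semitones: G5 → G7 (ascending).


Reasoning:
Absolute semitone position = octave×12 + chromatic position
G5: 5×12 + 7 = 67
G7: 7×12 + 7 = 91
Difference = 91 - 67 = 24
= 24 semitones


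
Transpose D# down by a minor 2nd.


minor 2nd: 2 letter names, 1 semitones
Letter: D - 1 → C
Pitch: D# - 1 semitones, spelled as a C → C##
= C##


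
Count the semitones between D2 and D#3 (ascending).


Working:
Absolute semitone position = octave×12 + chromatic position
D2: 2×12 + 2 = 26
D#3: 3×12 + 3 = 39
Difference = 39 - 26 = 13
= 13 semitones


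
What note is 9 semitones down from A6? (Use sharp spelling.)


Let's work it out.
A6: chromatic position 9 in octave 6 → absolute = 6×12 + 9 = 81
Transpose down 9: 81 - 9 = 72
72 = 6×12 + 0 → C in octave 6
Result = C6


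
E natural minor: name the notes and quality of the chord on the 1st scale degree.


E natural minor scale: E F# G A B C D
Diatonic triad on degree 1 stacks scale notes 1, 3, 5: E G B
E→G = 3 semitones; E→B = 7 semitones → minor triad
= E G B (minor)


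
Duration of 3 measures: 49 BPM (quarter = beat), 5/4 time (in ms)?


Quarter-note beat duration = 60000 / 49 ms
Beats per measure (5/4) = 5
One measure = 5 × 60000 / 49 = 300000 / 49 ms
3 measures = 3 × 300000 / 49 = 900000 / 49
= 18367.3 ms


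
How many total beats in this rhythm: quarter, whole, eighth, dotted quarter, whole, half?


Working:
Beat values:
  quarter = 1 beat
  whole = 4 beats
  eighth = 0.5 beats
  dotted quarter = 1.5 beats
  whole = 4 beats
  half = 2 beats
Sum = 1 + 4 + 0.5 + 1.5 + 4 + 2
= 13 beats


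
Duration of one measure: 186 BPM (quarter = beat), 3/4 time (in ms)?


Solution.
Quarter-note beat duration = 60000 / 186 ms
Beats per measure (3/4) = 3
One measure = 3 × 60000 / 186 = 180000 / 186 ms
= 967.7 ms


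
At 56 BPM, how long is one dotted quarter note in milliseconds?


Solution.
One quarter-note beat = 60000 / BPM = 60000 / 56 ms
Dotted quarter note = 3/2 × quarter note
Duration = 3/2 × 60000 / 56 = 90000 / 56
= 1607.1 ms


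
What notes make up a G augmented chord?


Working:
Augmented triad = root + major 3rd (4 semitones) + augmented 5th (8 semitones)
A triad on G stacks thirds, so the chord tones use letter names G-B-D
Root: G
Major 3rd above G: B
Augmented 5th above G: D#
Chord = G B D#


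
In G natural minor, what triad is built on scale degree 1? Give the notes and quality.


Solution.
G natural minor scale: G A Bb C D Eb F
Diatonic triad on degree 1 stacks scale notes 1, 3, 5: G Bb D
G→Bb = 3 semitones; G→D = 7 semitones → minor triad
= G Bb D (minor)


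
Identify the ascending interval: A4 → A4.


Letter names: A → A spans 1 letter name → a unison
Semitones: A4 → A4 = 0 half-steps
A unison of 0 semitones is a perfect unison
= perfect unison


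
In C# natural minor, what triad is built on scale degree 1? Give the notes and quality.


Solution.
C# natural minor scale: C# D# E F# G# A B
Diatonic triad on degree 1 stacks scale notes 1, 3, 5: C# E G#
C#→E = 3 semitones; C#→G# = 7 semitones → minor triad
= C# E G# (minor)


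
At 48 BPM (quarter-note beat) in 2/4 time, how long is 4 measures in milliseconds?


Quarter-note beat duration = 60000 / 48 ms
Beats per measure (2/4) = 2
One measure = 2 × 60000 / 48 = 120000 / 48 ms
4 measures = 4 × 120000 / 48 = 480000 / 48
= 10000.0 ms


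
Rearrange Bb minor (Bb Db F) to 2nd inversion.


Step by step:
Root position: Bb Db F
2nd inversion: move root and 3rd up an octave
Bass note: F
Notes (bottom to top) = F Bb Db


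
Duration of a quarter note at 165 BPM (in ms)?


One quarter-note beat = 60000 / BPM = 60000 / 165 ms
Duration = 60000 / 165
= 363.6 ms


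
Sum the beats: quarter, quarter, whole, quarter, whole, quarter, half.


Let's work it out.
Beat values:
  quarter = 1 beat
  quarter = 1 beat
  whole = 4 beats
  quarter = 1 beat
  whole = 4 beats
  quarter = 1 beat
  half = 2 beats
Sum = 1 + 1 + 4 + 1 + 4 + 1 + 2
= 14 beats


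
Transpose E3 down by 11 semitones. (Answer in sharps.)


Reasoning:
E3: chromatic position 4 in octave 3 → absolute = 3×12 + 4 = 40
Transpose down 11: 40 - 11 = 29
29 = 2×12 + 5 → F in octave 2
Result = F2


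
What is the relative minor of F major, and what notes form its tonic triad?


Let's work it out.
The relative minor shares the major's key signature and starts on its 6th degree
6th degree = a major 6th above the tonic; a major 6th above F is D
→ relative minor of F major is D minor
Tonic triad of D minor = root + minor 3rd + perfect 5th = D F A
= D minor; triad = D F A


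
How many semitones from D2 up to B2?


Absolute semitone position = octave×12 + chromatic position
D2: 2×12 + 2 = 26
B2: 2×12 + 11 = 35
Difference = 35 - 26 = 9
= 9 semitones


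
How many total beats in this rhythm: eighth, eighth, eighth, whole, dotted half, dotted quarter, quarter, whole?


Step by step:
Beat values:
  eighth = 0.5 beats
  eighth = 0.5 beats
  eighth = 0.5 beats
  whole = 4 beats
  dotted half = 3 beats
  dotted quarter = 1.5 beats
  quarter = 1 beat
  whole = 4 beats
Sum = 0.5 + 0.5 + 0.5 + 4 + 3 + 1.5 + 1 + 4
= 15 beats


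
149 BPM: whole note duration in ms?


One quarter-note beat = 60000 / BPM = 60000 / 149 ms
Whole note = 4 × quarter note
Duration = 4 × 60000 / 149 = 240000 / 149
= 1610.7 ms


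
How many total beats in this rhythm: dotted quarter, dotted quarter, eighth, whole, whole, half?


Let's work it out.
Beat values:
  dotted quarter = 1.5 beats
  dotted quarter = 1.5 beats
  eighth = 0.5 beats
  whole = 4 beats
  whole = 4 beats
  half = 2 beats
Sum = 1.5 + 1.5 + 0.5 + 4 + 4 + 2
= 13.5 beats


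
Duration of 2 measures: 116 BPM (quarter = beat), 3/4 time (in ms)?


Reasoning:
Quarter-note beat duration = 60000 / 116 ms
Beats per measure (3/4) = 3
One measure = 3 × 60000 / 116 = 180000 / 116 ms
2 measures = 2 × 180000 / 116 = 360000 / 116
= 3103.4 ms


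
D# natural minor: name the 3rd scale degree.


Natural minor scale pattern: W-H-W-W-H-W-W (2-1-2-2-1-2-2 semitones)
Starting from D#:
  D# + 2 semitones → E#
  E# + 1 semitone → F#
  F# + 2 semitones → G#
  G# + 2 semitones → A#
  A# + 1 semitone → B
  B + 2 semitones → C#
  C# + 2 semitones → D#
Scale: D# E# F# G# A# B C#
Degree 3 = F#


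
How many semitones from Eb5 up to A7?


Solution.
Absolute semitone position = octave×12 + chromatic position
Eb5: 5×12 + 3 = 63
A7: 7×12 + 9 = 93
Difference = 93 - 63 = 30
= 30 semitones


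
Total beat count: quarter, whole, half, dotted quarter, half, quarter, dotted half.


Reasoning:
Beat values:
  quarter = 1 beat
  whole = 4 beats
  half = 2 beats
  dotted quarter = 1.5 beats
  half = 2 beats
  quarter = 1 beat
  dotted half = 3 beats
Sum = 1 + 4 + 2 + 1.5 + 2 + 1 + 3
= 14.5 beats


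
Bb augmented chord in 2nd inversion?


Solution.
Root position: Bb D F#
2nd inversion: move root and 3rd up an octave
Bass note: F#
Notes (bottom to top) = F# Bb D


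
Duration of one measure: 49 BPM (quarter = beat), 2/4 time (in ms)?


Quarter-note beat duration = 60000 / 49 ms
Beats per measure (2/4) = 2
One measure = 2 × 60000 / 49 = 120000 / 49 ms
= 2449.0 ms


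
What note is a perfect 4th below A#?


Step by step:
A 4th spans 4 letter names, so from A we land on E
A perfect 4th = 5 semitones below A#
Spell E at that pitch: E#
= E#


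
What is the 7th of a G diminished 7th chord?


Let's work it out.
Diminished 7th chord = root + minor 3rd + diminished 5th + diminished 7th
Seventh chords stack in thirds, so the letter names are G-B-D-F
Root: G
Minor 3rd above G: Bb
Diminished 5th above G: Db
Diminished 7th above G: Fb
The 7th = Fb


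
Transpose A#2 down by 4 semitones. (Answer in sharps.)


Solution.
A#2: chromatic position 10 in octave 2 → absolute = 2×12 + 10 = 34
Transpose down 4: 34 - 4 = 30
30 = 2×12 + 6 → F# in octave 2
Result = F#2


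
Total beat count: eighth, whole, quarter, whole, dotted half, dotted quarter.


Solution.
Beat values:
  eighth = 0.5 beats
  whole = 4 beats
  quarter = 1 beat
  whole = 4 beats
  dotted half = 3 beats
  dotted quarter = 1.5 beats
Sum = 0.5 + 4 + 1 + 4 + 3 + 1.5
= 14 beats


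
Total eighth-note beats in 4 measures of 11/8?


Step by step:
Time signature 11/8: the bottom number 8 means the eighth note gets one count
The top number 11 means 11 eighth-note beats per measure
Total = 11 × 4 measures
= 44 eighth-note beats


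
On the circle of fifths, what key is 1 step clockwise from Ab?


Solution.
Each clockwise step on the circle of fifths moves up a perfect 5th
From Ab: Ab → Eb
= Eb


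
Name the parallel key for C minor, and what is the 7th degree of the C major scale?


Reasoning:
Parallel keys share the same tonic but differ in mode
C minor → parallel is C major
C major scale: C D E F G A B
= C major; 7th degree = B


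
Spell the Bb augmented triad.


Step by step:
Augmented triad = root + major 3rd (4 semitones) + augmented 5th (8 semitones)
A triad on Bb stacks thirds, so the chord tones use letter names B-D-F
Root: Bb
Major 3rd above Bb: D
Augmented 5th above Bb: F#
Chord = Bb D F#


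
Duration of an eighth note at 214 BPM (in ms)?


Solution.
One quarter-note beat = 60000 / BPM = 60000 / 214 ms
Eighth note = 1/2 × quarter note
Duration = 1/2 × 60000 / 214 = 30000 / 214
= 140.2 ms


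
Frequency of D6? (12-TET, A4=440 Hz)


Solution.
f = 440 × 2^(n/12) where n = semitones from A4
D6: 17 semitones from A4
f = 440 × 2^(17/12)
f = 1174.66 Hz


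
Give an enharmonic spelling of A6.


Working:
Enharmonic notes sound the same pitch but are spelled with different letter names
A and G## name the same pitch class
= G##6


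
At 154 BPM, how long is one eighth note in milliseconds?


Let's work it out.
One quarter-note beat = 60000 / BPM = 60000 / 154 ms
Eighth note = 1/2 × quarter note
Duration = 1/2 × 60000 / 154 = 30000 / 154
= 194.8 ms


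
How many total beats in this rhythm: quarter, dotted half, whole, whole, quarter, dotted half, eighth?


Working:
Beat values:
  quarter = 1 beat
  dotted half = 3 beats
  whole = 4 beats
  whole = 4 beats
  quarter = 1 beat
  dotted half = 3 beats
  eighth = 0.5 beats
Sum = 1 + 3 + 4 + 4 + 1 + 3 + 0.5
= 16.5 beats


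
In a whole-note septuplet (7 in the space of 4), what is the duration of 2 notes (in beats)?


Let's work it out.
Septuplet: 7 notes occupy the space of 4 whole notes
Space = 4 × 4 = 16 beats
Each septuplet note = 16 / 7 = 16/7 beats
2 notes = 2 × 16/7 = 32/7
= 32/7 beats


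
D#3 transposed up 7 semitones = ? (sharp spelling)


Step by step:
D#3: chromatic position 3 in octave 3 → absolute = 3×12 + 3 = 39
Transpose up 7: 39 + 7 = 46
46 = 3×12 + 10 → A# in octave 3
Result = A#3


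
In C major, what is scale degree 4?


Solution.
Major scale pattern: W-W-H-W-W-W-H (2-2-1-2-2-2-1 semitones)
Starting from C:
  C + 2 semitones → D
  D + 2 semitones → E
  E + 1 semitone → F
  F + 2 semitones → G
  G + 2 semitones → A
  A + 2 semitones → B
  B + 1 semitone → C
Scale: C D E F G A B
Degree 4 = F


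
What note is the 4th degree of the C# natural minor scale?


Solution.
Natural minor scale pattern: W-H-W-W-H-W-W (2-1-2-2-1-2-2 semitones)
Starting from C#:
  C# + 2 semitones → D#
  D# + 1 semitone → E
  E + 2 semitones → F#
  F# + 2 semitones → G#
  G# + 1 semitone → A
  A + 2 semitones → B
  B + 2 semitones → C#
Scale: C# D# E F# G# A B
Degree 4 = F#


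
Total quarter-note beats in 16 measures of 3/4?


Let's work it out.
Time signature 3/4: the bottom number 4 means the quarter note gets one count
The top number 3 means 3 quarter-note beats per measure
Total = 3 × 16 measures
= 48 quarter-note beats


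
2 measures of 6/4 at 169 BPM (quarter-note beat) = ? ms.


Quarter-note beat duration = 60000 / 169 ms
Beats per measure (6/4) = 6
One measure = 6 × 60000 / 169 = 360000 / 169 ms
2 measures = 2 × 360000 / 169 = 720000 / 169
= 4260.4 ms


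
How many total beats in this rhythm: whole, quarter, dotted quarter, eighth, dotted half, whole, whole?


Beat values:
  whole = 4 beats
  quarter = 1 beat
  dotted quarter = 1.5 beats
  eighth = 0.5 beats
  dotted half = 3 beats
  whole = 4 beats
  whole = 4 beats
Sum = 4 + 1 + 1.5 + 0.5 + 3 + 4 + 4
= 18 beats


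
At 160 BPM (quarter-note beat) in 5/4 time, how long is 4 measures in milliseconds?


Working:
Quarter-note beat duration = 60000 / 160 ms
Beats per measure (5/4) = 5
One measure = 5 × 60000 / 160 = 300000 / 160 ms
4 measures = 4 × 300000 / 160 = 1200000 / 160
= 7500.0 ms


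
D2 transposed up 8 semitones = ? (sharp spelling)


Reasoning:
D2: chromatic position 2 in octave 2 → absolute = 2×12 + 2 = 26
Transpose up 8: 26 + 8 = 34
34 = 2×12 + 10 → A# in octave 2
Result = A#2


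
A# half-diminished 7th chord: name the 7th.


Solution.
Half-diminished 7th chord = root + minor 3rd + diminished 5th + minor 7th
Seventh chords stack in thirds, so the letter names are A-C-E-G
Root: A#
Minor 3rd above A#: C#
Diminished 5th above A#: E
Minor 7th above A#: G#
The 7th = G#


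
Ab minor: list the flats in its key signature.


Flat minor keys: A(0), D(1), G(2), C(3), F(4), Bb(5), Eb(6), Ab(7)
Ab minor has 7 flats
Order of flats: Bb Eb Ab Db Gb Cb Fb → first 7: Bb, Eb, Ab, Db, Gb, Cb, Fb
= Bb, Eb, Ab, Db, Gb, Cb, Fb


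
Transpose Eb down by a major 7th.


Step by step:
major 7th: 7 letter names, 11 semitones
Letter: E - 6 → F
Pitch: Eb - 11 semitones, spelled as an F → Fb
= Fb


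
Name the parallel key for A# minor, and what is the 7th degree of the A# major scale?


Let's work it out.
Parallel keys share the same tonic but differ in mode
A# minor → parallel is A# major
A# major scale: A# B# C## D# E# F## G##
= A# major; 7th degree = G##


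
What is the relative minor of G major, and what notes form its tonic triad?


Solution.
The relative minor shares the major's key signature and starts on its 6th degree
6th degree = a major 6th above the tonic; a major 6th above G is E
→ relative minor of G major is E minor
Tonic triad of E minor = root + minor 3rd + perfect 5th = E G B
= E minor; triad = E G B


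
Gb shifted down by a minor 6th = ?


Let's work it out.
minor 6th: 6 letter names, 8 semitones
Letter: G - 5 → B
Pitch: Gb - 8 semitones, spelled as a B → Bb
= Bb


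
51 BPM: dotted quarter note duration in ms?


Let's work it out.
One quarter-note beat = 60000 / BPM = 60000 / 51 ms
Dotted quarter note = 3/2 × quarter note
Duration = 3/2 × 60000 / 51 = 90000 / 51
= 1764.7 ms


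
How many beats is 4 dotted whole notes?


Solution.
Base whole note = 4 beats
Dot 1 adds half the previous value: +2
One dotted whole = 4 + 2 = 6
4 of them = 4 × 6 = 24
= 24 beats


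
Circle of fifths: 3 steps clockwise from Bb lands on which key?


Let's work it out.
Each clockwise step on the circle of fifths moves up a perfect 5th
From Bb: Bb → F → C → G
= G


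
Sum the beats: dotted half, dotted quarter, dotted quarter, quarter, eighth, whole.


Step by step:
Beat values:
  dotted half = 3 beats
  dotted quarter = 1.5 beats
  dotted quarter = 1.5 beats
  quarter = 1 beat
  eighth = 0.5 beats
  whole = 4 beats
Sum = 3 + 1.5 + 1.5 + 1 + 0.5 + 4
= 11.5 beats


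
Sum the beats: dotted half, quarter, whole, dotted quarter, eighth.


Step by step:
Beat values:
  dotted half = 3 beats
  quarter = 1 beat
  whole = 4 beats
  dotted quarter = 1.5 beats
  eighth = 0.5 beats
Sum = 3 + 1 + 4 + 1.5 + 0.5
= 10 beats


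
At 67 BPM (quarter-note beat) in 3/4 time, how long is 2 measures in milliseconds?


Step by step:
Quarter-note beat duration = 60000 / 67 ms
Beats per measure (3/4) = 3
One measure = 3 × 60000 / 67 = 180000 / 67 ms
2 measures = 2 × 180000 / 67 = 360000 / 67
= 5373.1 ms


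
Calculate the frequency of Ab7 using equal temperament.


Solution.
f = 440 × 2^(n/12) where n = semitones from A4
Ab7: 35 semitones from A4
f = 440 × 2^(35/12)
f = 3322.44 Hz


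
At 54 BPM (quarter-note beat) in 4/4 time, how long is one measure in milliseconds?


Solution.
Quarter-note beat duration = 60000 / 54 ms
Beats per measure (4/4) = 4
One measure = 4 × 60000 / 54 = 240000 / 54 ms
= 4444.4 ms


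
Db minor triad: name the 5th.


Minor triad = root + minor 3rd (3 semitones) + perfect 5th (7 semitones)
A triad on Db stacks thirds, so the chord tones use letter names D-F-A
Root: Db
Minor 3rd above Db: Fb
Perfect 5th above Db: Ab
The 5th = Ab
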